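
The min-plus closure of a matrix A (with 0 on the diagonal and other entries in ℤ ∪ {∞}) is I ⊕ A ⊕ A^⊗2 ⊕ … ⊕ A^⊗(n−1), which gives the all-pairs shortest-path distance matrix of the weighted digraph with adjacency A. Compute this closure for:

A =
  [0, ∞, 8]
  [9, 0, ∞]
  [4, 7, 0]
Closure =
  [0, 15, 8]
  [9, 0, 17]
  [4, 7, 0]

This is the Floyd-Warshall all-pairs shortest-path computation. For each intermediate vertex k = 0, 1, …, 2, update dist[i][j] ← min(dist[i][j], dist[i][k] + dist[k][j]). The final matrix gives, for each (i, j), the minimum total weight of any directed path from i to j (possibly empty when i = j).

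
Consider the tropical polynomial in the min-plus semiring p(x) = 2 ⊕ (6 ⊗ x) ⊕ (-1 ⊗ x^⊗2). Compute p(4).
p(4) = 2

A tropical monomial a ⊗ x^⊗i evaluates to a + i · x. Evaluating each term at x = 4:
  Term 0 contributes 2 + 0 · 4 = 2
  Term 1 contributes 6 + 1 · 4 = 10
  Term 2 contributes -1 + 2 · 4 = 7
p(4) = ⊕ of these = min[2, 10, 7] = 2.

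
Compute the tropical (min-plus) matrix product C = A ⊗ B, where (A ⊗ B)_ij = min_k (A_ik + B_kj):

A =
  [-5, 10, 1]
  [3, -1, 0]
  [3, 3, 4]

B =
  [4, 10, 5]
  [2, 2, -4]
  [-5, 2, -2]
A ⊗ B =
  [-4, 3, -1]
  [-5, 1, -5]
  [-1, 5, -1]

Apply the min-plus product entry-by-entry:
  C[0][0] = min over k of (A[0][0] + B[0][0] = -5 + 4 = -1, A[0][1] + B[1][0] = 10 + 2 = 12, A[0][2] + B[2][0] = 1 + -5 = -4) = -4 (attained at k = 2)
  C[0][1] = min over k of (A[0][0] + B[0][1] = -5 + 10 = 5, A[0][1] + B[1][1] = 10 + 2 = 12, A[0][2] + B[2][1] = 1 + 2 = 3) = 3 (attained at k = 2)
  C[0][2] = min over k of (A[0][0] + B[0][2] = -5 + 5 = 0, A[0][1] + B[1][2] = 10 + -4 = 6, A[0][2] + B[2][2] = 1 + -2 = -1) = -1 (attained at k = 2)
  C[1][0] = min over k of (A[1][0] + B[0][0] = 3 + 4 = 7, A[1][1] + B[1][0] = -1 + 2 = 1, A[1][2] + B[2][0] = 0 + -5 = -5) = -5 (attained at k = 2)
  C[1][1] = min over k of (A[1][0] + B[0][1] = 3 + 10 = 13, A[1][1] + B[1][1] = -1 + 2 = 1, A[1][2] + B[2][1] = 0 + 2 = 2) = 1 (attained at k = 1)
  C[1][2] = min over k of (A[1][0] + B[0][2] = 3 + 5 = 8, A[1][1] + B[1][2] = -1 + -4 = -5, A[1][2] + B[2][2] = 0 + -2 = -2) = -5 (attained at k = 1)
  C[2][0] = min over k of (A[2][0] + B[0][0] = 3 + 4 = 7, A[2][1] + B[1][0] = 3 + 2 = 5, A[2][2] + B[2][0] = 4 + -5 = -1) = -1 (attained at k = 2)
  C[2][1] = min over k of (A[2][0] + B[0][1] = 3 + 10 = 13, A[2][1] + B[1][1] = 3 + 2 = 5, A[2][2] + B[2][1] = 4 + 2 = 6) = 5 (attained at k = 1)
  C[2][2] = min over k of (A[2][0] + B[0][2] = 3 + 5 = 8, A[2][1] + B[1][2] = 3 + -4 = -1, A[2][2] + B[2][2] = 4 + -2 = 2) = -1 (attained at k = 1)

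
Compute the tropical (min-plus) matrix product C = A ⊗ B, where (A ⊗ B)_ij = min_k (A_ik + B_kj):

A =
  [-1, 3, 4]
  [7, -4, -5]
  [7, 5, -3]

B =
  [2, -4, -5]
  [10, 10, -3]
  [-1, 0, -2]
A ⊗ B =
  [1, -5, -6]
  [-6, -5, -7]
  [-4, -3, -5]

Apply the min-plus product entry-by-entry:
  C[0][0] = min over k of (A[0][0] + B[0][0] = -1 + 2 = 1, A[0][1] + B[1][0] = 3 + 10 = 13, A[0][2] + B[2][0] = 4 + -1 = 3) = 1 (attained at k = 0)
  C[0][1] = min over k of (A[0][0] + B[0][1] = -1 + -4 = -5, A[0][1] + B[1][1] = 3 + 10 = 13, A[0][2] + B[2][1] = 4 + 0 = 4) = -5 (attained at k = 0)
  C[0][2] = min over k of (A[0][0] + B[0][2] = -1 + -5 = -6, A[0][1] + B[1][2] = 3 + -3 = 0, A[0][2] + B[2][2] = 4 + -2 = 2) = -6 (attained at k = 0)
  C[1][0] = min over k of (A[1][0] + B[0][0] = 7 + 2 = 9, A[1][1] + B[1][0] = -4 + 10 = 6, A[1][2] + B[2][0] = -5 + -1 = -6) = -6 (attained at k = 2)
  C[1][1] = min over k of (A[1][0] + B[0][1] = 7 + -4 = 3, A[1][1] + B[1][1] = -4 + 10 = 6, A[1][2] + B[2][1] = -5 + 0 = -5) = -5 (attained at k = 2)
  C[1][2] = min over k of (A[1][0] + B[0][2] = 7 + -5 = 2, A[1][1] + B[1][2] = -4 + -3 = -7, A[1][2] + B[2][2] = -5 + -2 = -7) = -7 (attained at k = 1)
  C[2][0] = min over k of (A[2][0] + B[0][0] = 7 + 2 = 9, A[2][1] + B[1][0] = 5 + 10 = 15, A[2][2] + B[2][0] = -3 + -1 = -4) = -4 (attained at k = 2)
  C[2][1] = min over k of (A[2][0] + B[0][1] = 7 + -4 = 3, A[2][1] + B[1][1] = 5 + 10 = 15, A[2][2] + B[2][1] = -3 + 0 = -3) = -3 (attained at k = 2)
  C[2][2] = min over k of (A[2][0] + B[0][2] = 7 + -5 = 2, A[2][1] + B[1][2] = 5 + -3 = 2, A[2][2] + B[2][2] = -3 + -2 = -5) = -5 (attained at k = 2)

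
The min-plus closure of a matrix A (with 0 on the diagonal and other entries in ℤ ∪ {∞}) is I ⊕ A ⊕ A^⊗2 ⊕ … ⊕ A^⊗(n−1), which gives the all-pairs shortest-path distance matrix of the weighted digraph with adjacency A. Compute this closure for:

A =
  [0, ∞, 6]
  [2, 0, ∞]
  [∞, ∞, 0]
Closure =
  [0, ∞, 6]
  [2, 0, 8]
  [∞, ∞, 0]

This is the Floyd-Warshall all-pairs shortest-path computation. For each intermediate vertex k = 0, 1, …, 2, update dist[i][j] ← min(dist[i][j], dist[i][k] + dist[k][j]). The final matrix gives, for each (i, j), the minimum total weight of any directed path from i to j (possibly empty when i = j).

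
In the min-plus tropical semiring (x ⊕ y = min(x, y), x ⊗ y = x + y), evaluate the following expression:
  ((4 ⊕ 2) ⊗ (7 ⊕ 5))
((4 ⊕ 2) ⊗ (7 ⊕ 5)) = 7

Expand innermost to outermost. Recall ⊕ takes the minimum of its arguments and ⊗ takes their sum. Working out the expression ((4 ⊕ 2) ⊗ (7 ⊕ 5)) gives 7.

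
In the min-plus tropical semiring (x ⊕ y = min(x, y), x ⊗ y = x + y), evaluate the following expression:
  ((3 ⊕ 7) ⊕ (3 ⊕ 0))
((3 ⊕ 7) ⊕ (3 ⊕ 0)) = 0

Expand innermost to outermost. Recall ⊕ takes the minimum of its arguments and ⊗ takes their sum. Working out the expression ((3 ⊕ 7) ⊕ (3 ⊕ 0)) gives 0.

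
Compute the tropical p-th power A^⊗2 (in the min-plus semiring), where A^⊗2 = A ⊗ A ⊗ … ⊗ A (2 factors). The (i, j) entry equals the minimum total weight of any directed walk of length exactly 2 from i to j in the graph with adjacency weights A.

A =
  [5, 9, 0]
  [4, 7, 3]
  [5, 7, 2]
A^⊗2 =
  [5, 7, 2]
  [8, 10, 4]
  [7, 9, 4]

Each entry (A^⊗2)_ij equals the minimum over all length-2 walks i = v_0 → v_1 → … → v_2 = j of Σ_t A[v_t][v_{t+1}]. For example, for (i, j) = (0, 2) we minimise over 3 possible intermediate vertex sequences; the minimum is 2, attained along the walk 0 → 2 → 2.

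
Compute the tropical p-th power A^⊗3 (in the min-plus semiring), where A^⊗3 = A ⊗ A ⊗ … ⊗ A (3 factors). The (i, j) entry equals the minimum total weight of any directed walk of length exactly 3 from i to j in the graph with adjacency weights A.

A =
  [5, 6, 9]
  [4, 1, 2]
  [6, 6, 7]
A^⊗3 =
  [11, 8, 9]
  [6, 3, 4]
  [11, 8, 9]

Each entry (A^⊗3)_ij equals the minimum over all length-3 walks i = v_0 → v_1 → … → v_3 = j of Σ_t A[v_t][v_{t+1}]. For example, for (i, j) = (0, 2) we minimise over 9 possible intermediate vertex sequences; the minimum is 9, attained along the walk 0 → 1 → 1 → 2.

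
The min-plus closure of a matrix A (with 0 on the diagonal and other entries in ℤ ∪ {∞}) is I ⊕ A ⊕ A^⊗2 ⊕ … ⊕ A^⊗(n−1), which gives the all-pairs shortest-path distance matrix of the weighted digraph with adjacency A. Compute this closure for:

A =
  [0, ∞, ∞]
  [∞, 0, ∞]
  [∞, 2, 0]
Closure =
  [0, ∞, ∞]
  [∞, 0, ∞]
  [∞, 2, 0]

This is the Floyd-Warshall all-pairs shortest-path computation. For each intermediate vertex k = 0, 1, …, 2, update dist[i][j] ← min(dist[i][j], dist[i][k] + dist[k][j]). The final matrix gives, for each (i, j), the minimum total weight of any directed path from i to j (possibly empty when i = j).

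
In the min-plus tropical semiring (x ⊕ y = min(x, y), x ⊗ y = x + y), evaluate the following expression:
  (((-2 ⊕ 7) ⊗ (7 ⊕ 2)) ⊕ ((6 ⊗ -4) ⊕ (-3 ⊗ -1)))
(((-2 ⊕ 7) ⊗ (7 ⊕ 2)) ⊕ ((6 ⊗ -4) ⊕ (-3 ⊗ -1))) = -4

Expand innermost to outermost. Recall ⊕ takes the minimum of its arguments and ⊗ takes their sum. Working out the expression (((-2 ⊕ 7) ⊗ (7 ⊕ 2)) ⊕ ((6 ⊗ -4) ⊕ (-3 ⊗ -1))) gives -4.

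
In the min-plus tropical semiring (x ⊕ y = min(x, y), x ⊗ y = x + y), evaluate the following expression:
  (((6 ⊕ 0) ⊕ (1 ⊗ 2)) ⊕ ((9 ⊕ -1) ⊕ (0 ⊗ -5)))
(((6 ⊕ 0) ⊕ (1 ⊗ 2)) ⊕ ((9 ⊕ -1) ⊕ (0 ⊗ -5))) = -5

Expand innermost to outermost. Recall ⊕ takes the minimum of its arguments and ⊗ takes their sum. Working out the expression (((6 ⊕ 0) ⊕ (1 ⊗ 2)) ⊕ ((9 ⊕ -1) ⊕ (0 ⊗ -5))) gives -5.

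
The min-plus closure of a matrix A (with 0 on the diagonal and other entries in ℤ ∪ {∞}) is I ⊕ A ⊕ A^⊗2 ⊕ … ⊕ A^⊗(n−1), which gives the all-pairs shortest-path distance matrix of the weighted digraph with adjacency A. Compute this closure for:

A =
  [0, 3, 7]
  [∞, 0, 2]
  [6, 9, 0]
Closure =
  [0, 3, 5]
  [8, 0, 2]
  [6, 9, 0]

This is the Floyd-Warshall all-pairs shortest-path computation. For each intermediate vertex k = 0, 1, …, 2, update dist[i][j] ← min(dist[i][j], dist[i][k] + dist[k][j]). The final matrix gives, for each (i, j), the minimum total weight of any directed path from i to j (possibly empty when i = j).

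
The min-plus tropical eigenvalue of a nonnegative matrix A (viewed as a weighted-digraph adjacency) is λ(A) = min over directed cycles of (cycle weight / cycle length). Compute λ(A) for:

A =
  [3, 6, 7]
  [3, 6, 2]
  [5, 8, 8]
λ(A) = 3

Enumerate directed cycles and compute their means (weight / length). Sample:
  cycle 0 → 0: weight = 3, length = 1, mean = 3/1 ≈ 3.000
  cycle 1 → 1: weight = 6, length = 1, mean = 6/1 ≈ 6.000
  cycle 2 → 2: weight = 8, length = 1, mean = 8/1 ≈ 8.000
  cycle 0 → 1 → 0: weight = 9, length = 2, mean = 9/2 ≈ 4.500
  cycle 0 → 2 → 0: weight = 12, length = 2, mean = 12/2 ≈ 6.000
  cycle 1 → 0 → 1: weight = 9, length = 2, mean = 9/2 ≈ 4.500
Minimum mean = 3.000, attained e.g. along the cycle 0 → 0 with weight 3 and length 1. So λ(A) = 3/1 = 3.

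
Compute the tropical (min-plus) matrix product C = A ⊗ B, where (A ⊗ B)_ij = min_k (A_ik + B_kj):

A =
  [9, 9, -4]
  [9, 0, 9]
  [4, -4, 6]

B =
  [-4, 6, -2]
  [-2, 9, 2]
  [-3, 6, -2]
A ⊗ B =
  [-7, 2, -6]
  [-2, 9, 2]
  [-6, 5, -2]

Apply the min-plus product entry-by-entry:
  C[0][0] = min over k of (A[0][0] + B[0][0] = 9 + -4 = 5, A[0][1] + B[1][0] = 9 + -2 = 7, A[0][2] + B[2][0] = -4 + -3 = -7) = -7 (attained at k = 2)
  C[0][1] = min over k of (A[0][0] + B[0][1] = 9 + 6 = 15, A[0][1] + B[1][1] = 9 + 9 = 18, A[0][2] + B[2][1] = -4 + 6 = 2) = 2 (attained at k = 2)
  C[0][2] = min over k of (A[0][0] + B[0][2] = 9 + -2 = 7, A[0][1] + B[1][2] = 9 + 2 = 11, A[0][2] + B[2][2] = -4 + -2 = -6) = -6 (attained at k = 2)
  C[1][0] = min over k of (A[1][0] + B[0][0] = 9 + -4 = 5, A[1][1] + B[1][0] = 0 + -2 = -2, A[1][2] + B[2][0] = 9 + -3 = 6) = -2 (attained at k = 1)
  C[1][1] = min over k of (A[1][0] + B[0][1] = 9 + 6 = 15, A[1][1] + B[1][1] = 0 + 9 = 9, A[1][2] + B[2][1] = 9 + 6 = 15) = 9 (attained at k = 1)
  C[1][2] = min over k of (A[1][0] + B[0][2] = 9 + -2 = 7, A[1][1] + B[1][2] = 0 + 2 = 2, A[1][2] + B[2][2] = 9 + -2 = 7) = 2 (attained at k = 1)
  C[2][0] = min over k of (A[2][0] + B[0][0] = 4 + -4 = 0, A[2][1] + B[1][0] = -4 + -2 = -6, A[2][2] + B[2][0] = 6 + -3 = 3) = -6 (attained at k = 1)
  C[2][1] = min over k of (A[2][0] + B[0][1] = 4 + 6 = 10, A[2][1] + B[1][1] = -4 + 9 = 5, A[2][2] + B[2][1] = 6 + 6 = 12) = 5 (attained at k = 1)
  C[2][2] = min over k of (A[2][0] + B[0][2] = 4 + -2 = 2, A[2][1] + B[1][2] = -4 + 2 = -2, A[2][2] + B[2][2] = 6 + -2 = 4) = -2 (attained at k = 1)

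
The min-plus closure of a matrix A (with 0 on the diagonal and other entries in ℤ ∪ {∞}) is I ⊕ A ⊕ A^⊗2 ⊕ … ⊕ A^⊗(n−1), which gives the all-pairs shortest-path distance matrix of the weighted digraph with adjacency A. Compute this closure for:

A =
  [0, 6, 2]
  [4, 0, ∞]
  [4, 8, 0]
Closure =
  [0, 6, 2]
  [4, 0, 6]
  [4, 8, 0]

This is the Floyd-Warshall all-pairs shortest-path computation. For each intermediate vertex k = 0, 1, …, 2, update dist[i][j] ← min(dist[i][j], dist[i][k] + dist[k][j]). The final matrix gives, for each (i, j), the minimum total weight of any directed path from i to j (possibly empty when i = j).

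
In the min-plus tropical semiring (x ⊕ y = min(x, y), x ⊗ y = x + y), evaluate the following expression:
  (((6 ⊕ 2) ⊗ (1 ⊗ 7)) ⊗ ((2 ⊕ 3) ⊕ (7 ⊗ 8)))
(((6 ⊕ 2) ⊗ (1 ⊗ 7)) ⊗ ((2 ⊕ 3) ⊕ (7 ⊗ 8))) = 12

Expand innermost to outermost. Recall ⊕ takes the minimum of its arguments and ⊗ takes their sum. Working out the expression (((6 ⊕ 2) ⊗ (1 ⊗ 7)) ⊗ ((2 ⊕ 3) ⊕ (7 ⊗ 8))) gives 12.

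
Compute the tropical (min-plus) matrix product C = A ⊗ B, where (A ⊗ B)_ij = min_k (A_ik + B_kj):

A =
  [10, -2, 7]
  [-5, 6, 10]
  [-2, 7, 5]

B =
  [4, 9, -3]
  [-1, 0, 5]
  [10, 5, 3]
A ⊗ B =
  [-3, -2, 3]
  [-1, 4, -8]
  [2, 7, -5]

Apply the min-plus product entry-by-entry:
  C[0][0] = min over k of (A[0][0] + B[0][0] = 10 + 4 = 14, A[0][1] + B[1][0] = -2 + -1 = -3, A[0][2] + B[2][0] = 7 + 10 = 17) = -3 (attained at k = 1)
  C[0][1] = min over k of (A[0][0] + B[0][1] = 10 + 9 = 19, A[0][1] + B[1][1] = -2 + 0 = -2, A[0][2] + B[2][1] = 7 + 5 = 12) = -2 (attained at k = 1)
  C[0][2] = min over k of (A[0][0] + B[0][2] = 10 + -3 = 7, A[0][1] + B[1][2] = -2 + 5 = 3, A[0][2] + B[2][2] = 7 + 3 = 10) = 3 (attained at k = 1)
  C[1][0] = min over k of (A[1][0] + B[0][0] = -5 + 4 = -1, A[1][1] + B[1][0] = 6 + -1 = 5, A[1][2] + B[2][0] = 10 + 10 = 20) = -1 (attained at k = 0)
  C[1][1] = min over k of (A[1][0] + B[0][1] = -5 + 9 = 4, A[1][1] + B[1][1] = 6 + 0 = 6, A[1][2] + B[2][1] = 10 + 5 = 15) = 4 (attained at k = 0)
  C[1][2] = min over k of (A[1][0] + B[0][2] = -5 + -3 = -8, A[1][1] + B[1][2] = 6 + 5 = 11, A[1][2] + B[2][2] = 10 + 3 = 13) = -8 (attained at k = 0)
  C[2][0] = min over k of (A[2][0] + B[0][0] = -2 + 4 = 2, A[2][1] + B[1][0] = 7 + -1 = 6, A[2][2] + B[2][0] = 5 + 10 = 15) = 2 (attained at k = 0)
  C[2][1] = min over k of (A[2][0] + B[0][1] = -2 + 9 = 7, A[2][1] + B[1][1] = 7 + 0 = 7, A[2][2] + B[2][1] = 5 + 5 = 10) = 7 (attained at k = 0)
  C[2][2] = min over k of (A[2][0] + B[0][2] = -2 + -3 = -5, A[2][1] + B[1][2] = 7 + 5 = 12, A[2][2] + B[2][2] = 5 + 3 = 8) = -5 (attained at k = 0)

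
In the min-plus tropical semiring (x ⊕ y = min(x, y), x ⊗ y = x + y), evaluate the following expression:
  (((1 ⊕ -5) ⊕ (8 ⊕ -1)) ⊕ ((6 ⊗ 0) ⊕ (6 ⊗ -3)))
(((1 ⊕ -5) ⊕ (8 ⊕ -1)) ⊕ ((6 ⊗ 0) ⊕ (6 ⊗ -3))) = -5

Expand innermost to outermost. Recall ⊕ takes the minimum of its arguments and ⊗ takes their sum. Working out the expression (((1 ⊕ -5) ⊕ (8 ⊕ -1)) ⊕ ((6 ⊗ 0) ⊕ (6 ⊗ -3))) gives -5.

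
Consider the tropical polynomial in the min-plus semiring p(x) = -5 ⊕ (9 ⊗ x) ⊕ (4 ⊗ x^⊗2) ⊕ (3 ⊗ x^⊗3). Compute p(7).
p(7) = -5

A tropical monomial a ⊗ x^⊗i evaluates to a + i · x. Evaluating each term at x = 7:
  Term 0 contributes -5 + 0 · 7 = -5
  Term 1 contributes 9 + 1 · 7 = 16
  Term 2 contributes 4 + 2 · 7 = 18
  Term 3 contributes 3 + 3 · 7 = 24
p(7) = ⊕ of these = min[-5, 16, 18, 24] = -5.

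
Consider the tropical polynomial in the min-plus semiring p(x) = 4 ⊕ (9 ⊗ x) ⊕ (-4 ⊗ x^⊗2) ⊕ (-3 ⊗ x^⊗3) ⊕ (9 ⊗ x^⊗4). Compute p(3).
p(3) = 2

A tropical monomial a ⊗ x^⊗i evaluates to a + i · x. Evaluating each term at x = 3:
  Term 0 contributes 4 + 0 · 3 = 4
  Term 1 contributes 9 + 1 · 3 = 12
  Term 2 contributes -4 + 2 · 3 = 2
  Term 3 contributes -3 + 3 · 3 = 6
  Term 4 contributes 9 + 4 · 3 = 21
p(3) = ⊕ of these = min[4, 12, 2, 6, 21] = 2.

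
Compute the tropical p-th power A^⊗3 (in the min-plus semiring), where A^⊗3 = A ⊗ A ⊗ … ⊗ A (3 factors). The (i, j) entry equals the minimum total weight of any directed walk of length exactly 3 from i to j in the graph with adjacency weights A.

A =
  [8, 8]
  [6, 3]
A^⊗3 =
  [17, 14]
  [12, 9]

Each entry (A^⊗3)_ij equals the minimum over all length-3 walks i = v_0 → v_1 → … → v_3 = j of Σ_t A[v_t][v_{t+1}]. For example, for (i, j) = (0, 1) we minimise over 4 possible intermediate vertex sequences; the minimum is 14, attained along the walk 0 → 1 → 1 → 1.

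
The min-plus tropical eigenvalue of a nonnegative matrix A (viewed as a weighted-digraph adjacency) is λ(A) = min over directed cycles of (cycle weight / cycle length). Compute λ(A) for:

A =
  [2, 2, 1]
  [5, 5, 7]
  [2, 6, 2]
λ(A) = 3/2

Enumerate directed cycles and compute their means (weight / length). Sample:
  cycle 0 → 0: weight = 2, length = 1, mean = 2/1 ≈ 2.000
  cycle 1 → 1: weight = 5, length = 1, mean = 5/1 ≈ 5.000
  cycle 2 → 2: weight = 2, length = 1, mean = 2/1 ≈ 2.000
  cycle 0 → 1 → 0: weight = 7, length = 2, mean = 7/2 ≈ 3.500
  cycle 0 → 2 → 0: weight = 3, length = 2, mean = 3/2 ≈ 1.500
  cycle 1 → 0 → 1: weight = 7, length = 2, mean = 7/2 ≈ 3.500
Minimum mean = 1.500, attained e.g. along the cycle 0 → 2 → 0 with weight 3 and length 2. So λ(A) = 3/2 = 3/2.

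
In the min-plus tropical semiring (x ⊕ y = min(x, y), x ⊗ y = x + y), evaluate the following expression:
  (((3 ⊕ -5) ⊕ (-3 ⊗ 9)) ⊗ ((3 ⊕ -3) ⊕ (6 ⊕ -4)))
(((3 ⊕ -5) ⊕ (-3 ⊗ 9)) ⊗ ((3 ⊕ -3) ⊕ (6 ⊕ -4))) = -9

Expand innermost to outermost. Recall ⊕ takes the minimum of its arguments and ⊗ takes their sum. Working out the expression (((3 ⊕ -5) ⊕ (-3 ⊗ 9)) ⊗ ((3 ⊕ -3) ⊕ (6 ⊕ -4))) gives -9.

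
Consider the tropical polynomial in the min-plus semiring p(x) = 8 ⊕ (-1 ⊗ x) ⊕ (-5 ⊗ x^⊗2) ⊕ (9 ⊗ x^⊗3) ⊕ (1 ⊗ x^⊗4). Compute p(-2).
p(-2) = -9

A tropical monomial a ⊗ x^⊗i evaluates to a + i · x. Evaluating each term at x = -2:
  Term 0 contributes 8 + 0 · -2 = 8
  Term 1 contributes -1 + 1 · -2 = -3
  Term 2 contributes -5 + 2 · -2 = -9
  Term 3 contributes 9 + 3 · -2 = 3
  Term 4 contributes 1 + 4 · -2 = -7
p(-2) = ⊕ of these = min[8, -3, -9, 3, -7] = -9.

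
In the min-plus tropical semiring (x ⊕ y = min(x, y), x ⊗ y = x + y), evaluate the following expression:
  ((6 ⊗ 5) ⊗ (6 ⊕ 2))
((6 ⊗ 5) ⊗ (6 ⊕ 2)) = 13

Expand innermost to outermost. Recall ⊕ takes the minimum of its arguments and ⊗ takes their sum. Working out the expression ((6 ⊗ 5) ⊗ (6 ⊕ 2)) gives 13.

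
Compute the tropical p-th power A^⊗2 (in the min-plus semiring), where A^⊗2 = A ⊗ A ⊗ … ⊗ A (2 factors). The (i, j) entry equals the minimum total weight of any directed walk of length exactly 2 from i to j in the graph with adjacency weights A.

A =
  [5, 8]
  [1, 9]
A^⊗2 =
  [9, 13]
  [6, 9]

Each entry (A^⊗2)_ij equals the minimum over all length-2 walks i = v_0 → v_1 → … → v_2 = j of Σ_t A[v_t][v_{t+1}]. For example, for (i, j) = (0, 1) we minimise over 2 possible intermediate vertex sequences; the minimum is 13, attained along the walk 0 → 0 → 1.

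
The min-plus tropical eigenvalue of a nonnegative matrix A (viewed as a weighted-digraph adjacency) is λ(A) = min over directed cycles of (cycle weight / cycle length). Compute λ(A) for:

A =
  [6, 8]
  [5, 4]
λ(A) = 4

Enumerate directed cycles and compute their means (weight / length). Sample:
  cycle 0 → 0: weight = 6, length = 1, mean = 6/1 ≈ 6.000
  cycle 1 → 1: weight = 4, length = 1, mean = 4/1 ≈ 4.000
  cycle 0 → 1 → 0: weight = 13, length = 2, mean = 13/2 ≈ 6.500
  cycle 1 → 0 → 1: weight = 13, length = 2, mean = 13/2 ≈ 6.500
Minimum mean = 4.000, attained e.g. along the cycle 1 → 1 with weight 4 and length 1. So λ(A) = 4/1 = 4.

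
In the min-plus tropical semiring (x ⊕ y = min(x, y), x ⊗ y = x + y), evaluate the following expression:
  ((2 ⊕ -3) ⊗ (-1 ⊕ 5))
((2 ⊕ -3) ⊗ (-1 ⊕ 5)) = -4

Expand innermost to outermost. Recall ⊕ takes the minimum of its arguments and ⊗ takes their sum. Working out the expression ((2 ⊕ -3) ⊗ (-1 ⊕ 5)) gives -4.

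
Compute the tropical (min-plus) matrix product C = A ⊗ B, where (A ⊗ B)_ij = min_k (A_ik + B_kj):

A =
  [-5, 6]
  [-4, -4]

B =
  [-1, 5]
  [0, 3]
A ⊗ B =
  [-6, 0]
  [-5, -1]

Apply the min-plus product entry-by-entry:
  C[0][0] = min over k of (A[0][0] + B[0][0] = -5 + -1 = -6, A[0][1] + B[1][0] = 6 + 0 = 6) = -6 (attained at k = 0)
  C[0][1] = min over k of (A[0][0] + B[0][1] = -5 + 5 = 0, A[0][1] + B[1][1] = 6 + 3 = 9) = 0 (attained at k = 0)
  C[1][0] = min over k of (A[1][0] + B[0][0] = -4 + -1 = -5, A[1][1] + B[1][0] = -4 + 0 = -4) = -5 (attained at k = 0)
  C[1][1] = min over k of (A[1][0] + B[0][1] = -4 + 5 = 1, A[1][1] + B[1][1] = -4 + 3 = -1) = -1 (attained at k = 1)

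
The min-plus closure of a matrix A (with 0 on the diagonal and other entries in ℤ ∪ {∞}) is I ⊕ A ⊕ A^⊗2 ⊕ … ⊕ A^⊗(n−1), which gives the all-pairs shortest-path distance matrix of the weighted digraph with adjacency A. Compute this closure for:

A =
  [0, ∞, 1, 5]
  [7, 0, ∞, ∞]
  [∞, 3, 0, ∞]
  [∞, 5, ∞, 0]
Closure =
  [0, 4, 1, 5]
  [7, 0, 8, 12]
  [10, 3, 0, 15]
  [12, 5, 13, 0]

This is the Floyd-Warshall all-pairs shortest-path computation. For each intermediate vertex k = 0, 1, …, 3, update dist[i][j] ← min(dist[i][j], dist[i][k] + dist[k][j]). The final matrix gives, for each (i, j), the minimum total weight of any directed path from i to j (possibly empty when i = j).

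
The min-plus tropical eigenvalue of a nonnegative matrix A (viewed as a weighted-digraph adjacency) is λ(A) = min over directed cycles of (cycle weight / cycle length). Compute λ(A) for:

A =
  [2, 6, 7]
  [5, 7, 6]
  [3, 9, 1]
λ(A) = 1

Enumerate directed cycles and compute their means (weight / length). Sample:
  cycle 0 → 0: weight = 2, length = 1, mean = 2/1 ≈ 2.000
  cycle 1 → 1: weight = 7, length = 1, mean = 7/1 ≈ 7.000
  cycle 2 → 2: weight = 1, length = 1, mean = 1/1 ≈ 1.000
  cycle 0 → 1 → 0: weight = 11, length = 2, mean = 11/2 ≈ 5.500
  cycle 0 → 2 → 0: weight = 10, length = 2, mean = 10/2 ≈ 5.000
  cycle 1 → 0 → 1: weight = 11, length = 2, mean = 11/2 ≈ 5.500
Minimum mean = 1.000, attained e.g. along the cycle 2 → 2 with weight 1 and length 1. So λ(A) = 1/1 = 1.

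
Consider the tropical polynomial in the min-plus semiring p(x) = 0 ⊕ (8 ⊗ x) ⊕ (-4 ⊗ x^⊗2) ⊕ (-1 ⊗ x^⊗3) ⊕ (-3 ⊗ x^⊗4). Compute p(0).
p(0) = -4

A tropical monomial a ⊗ x^⊗i evaluates to a + i · x. Evaluating each term at x = 0:
  Term 0 contributes 0 + 0 · 0 = 0
  Term 1 contributes 8 + 1 · 0 = 8
  Term 2 contributes -4 + 2 · 0 = -4
  Term 3 contributes -1 + 3 · 0 = -1
  Term 4 contributes -3 + 4 · 0 = -3
p(0) = ⊕ of these = min[0, 8, -4, -1, -3] = -4.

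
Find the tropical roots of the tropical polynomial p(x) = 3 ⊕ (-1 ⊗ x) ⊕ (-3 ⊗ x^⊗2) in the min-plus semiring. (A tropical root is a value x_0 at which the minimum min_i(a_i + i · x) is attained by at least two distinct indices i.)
Roots: {2, 4}

Each tropical root is a break point of the lower envelope of the lines y = a_i + i · x (there are 3 lines, with slopes 0, 1, ..., 2). Only the lines that attain the minimum somewhere contribute to roots; other lines are dominated. Here the surviving (envelope) indices are i = 2, i = 1, i = 0.
Intersections between consecutive envelope lines give the roots: for adjacent envelope indices i < j the intersection is x = (a_i − a_j) / (j − i). Reading off the sorted break points: {2, 4}.
Verification: at each break x_0, at least two indices attain the minimum of min_i(a_i + i · x_0).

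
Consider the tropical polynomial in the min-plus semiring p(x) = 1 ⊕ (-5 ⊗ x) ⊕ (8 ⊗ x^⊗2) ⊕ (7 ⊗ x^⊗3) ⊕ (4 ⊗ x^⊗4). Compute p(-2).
p(-2) = -7

A tropical monomial a ⊗ x^⊗i evaluates to a + i · x. Evaluating each term at x = -2:
  Term 0 contributes 1 + 0 · -2 = 1
  Term 1 contributes -5 + 1 · -2 = -7
  Term 2 contributes 8 + 2 · -2 = 4
  Term 3 contributes 7 + 3 · -2 = 1
  Term 4 contributes 4 + 4 · -2 = -4
p(-2) = ⊕ of these = min[1, -7, 4, 1, -4] = -7.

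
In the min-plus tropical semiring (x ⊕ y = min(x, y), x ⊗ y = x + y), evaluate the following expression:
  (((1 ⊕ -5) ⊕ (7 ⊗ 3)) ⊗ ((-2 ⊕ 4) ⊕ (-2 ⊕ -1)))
(((1 ⊕ -5) ⊕ (7 ⊗ 3)) ⊗ ((-2 ⊕ 4) ⊕ (-2 ⊕ -1))) = -7

Expand innermost to outermost. Recall ⊕ takes the minimum of its arguments and ⊗ takes their sum. Working out the expression (((1 ⊕ -5) ⊕ (7 ⊗ 3)) ⊗ ((-2 ⊕ 4) ⊕ (-2 ⊕ -1))) gives -7.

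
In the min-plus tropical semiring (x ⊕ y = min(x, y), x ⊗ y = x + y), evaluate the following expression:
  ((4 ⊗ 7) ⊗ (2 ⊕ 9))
((4 ⊗ 7) ⊗ (2 ⊕ 9)) = 13

Expand innermost to outermost. Recall ⊕ takes the minimum of its arguments and ⊗ takes their sum. Working out the expression ((4 ⊗ 7) ⊗ (2 ⊕ 9)) gives 13.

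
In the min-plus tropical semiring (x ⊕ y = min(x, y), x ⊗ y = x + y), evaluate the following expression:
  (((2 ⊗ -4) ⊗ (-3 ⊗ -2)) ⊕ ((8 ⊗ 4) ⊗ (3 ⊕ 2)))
(((2 ⊗ -4) ⊗ (-3 ⊗ -2)) ⊕ ((8 ⊗ 4) ⊗ (3 ⊕ 2))) = -7

Expand innermost to outermost. Recall ⊕ takes the minimum of its arguments and ⊗ takes their sum. Working out the expression (((2 ⊗ -4) ⊗ (-3 ⊗ -2)) ⊕ ((8 ⊗ 4) ⊗ (3 ⊕ 2))) gives -7.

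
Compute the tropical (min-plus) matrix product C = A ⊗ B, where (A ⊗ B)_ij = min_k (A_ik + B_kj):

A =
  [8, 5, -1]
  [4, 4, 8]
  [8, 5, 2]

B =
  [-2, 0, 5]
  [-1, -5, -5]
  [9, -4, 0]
A ⊗ B =
  [4, -5, -1]
  [2, -1, -1]
  [4, -2, 0]

Apply the min-plus product entry-by-entry:
  C[0][0] = min over k of (A[0][0] + B[0][0] = 8 + -2 = 6, A[0][1] + B[1][0] = 5 + -1 = 4, A[0][2] + B[2][0] = -1 + 9 = 8) = 4 (attained at k = 1)
  C[0][1] = min over k of (A[0][0] + B[0][1] = 8 + 0 = 8, A[0][1] + B[1][1] = 5 + -5 = 0, A[0][2] + B[2][1] = -1 + -4 = -5) = -5 (attained at k = 2)
  C[0][2] = min over k of (A[0][0] + B[0][2] = 8 + 5 = 13, A[0][1] + B[1][2] = 5 + -5 = 0, A[0][2] + B[2][2] = -1 + 0 = -1) = -1 (attained at k = 2)
  C[1][0] = min over k of (A[1][0] + B[0][0] = 4 + -2 = 2, A[1][1] + B[1][0] = 4 + -1 = 3, A[1][2] + B[2][0] = 8 + 9 = 17) = 2 (attained at k = 0)
  C[1][1] = min over k of (A[1][0] + B[0][1] = 4 + 0 = 4, A[1][1] + B[1][1] = 4 + -5 = -1, A[1][2] + B[2][1] = 8 + -4 = 4) = -1 (attained at k = 1)
  C[1][2] = min over k of (A[1][0] + B[0][2] = 4 + 5 = 9, A[1][1] + B[1][2] = 4 + -5 = -1, A[1][2] + B[2][2] = 8 + 0 = 8) = -1 (attained at k = 1)
  C[2][0] = min over k of (A[2][0] + B[0][0] = 8 + -2 = 6, A[2][1] + B[1][0] = 5 + -1 = 4, A[2][2] + B[2][0] = 2 + 9 = 11) = 4 (attained at k = 1)
  C[2][1] = min over k of (A[2][0] + B[0][1] = 8 + 0 = 8, A[2][1] + B[1][1] = 5 + -5 = 0, A[2][2] + B[2][1] = 2 + -4 = -2) = -2 (attained at k = 2)
  C[2][2] = min over k of (A[2][0] + B[0][2] = 8 + 5 = 13, A[2][1] + B[1][2] = 5 + -5 = 0, A[2][2] + B[2][2] = 2 + 0 = 2) = 0 (attained at k = 1)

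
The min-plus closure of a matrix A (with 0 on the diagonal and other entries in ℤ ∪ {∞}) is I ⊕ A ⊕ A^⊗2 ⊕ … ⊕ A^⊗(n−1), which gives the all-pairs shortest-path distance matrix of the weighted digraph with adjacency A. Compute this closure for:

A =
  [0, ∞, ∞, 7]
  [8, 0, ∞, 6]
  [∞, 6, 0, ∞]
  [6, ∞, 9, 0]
Closure =
  [0, 22, 16, 7]
  [8, 0, 15, 6]
  [14, 6, 0, 12]
  [6, 15, 9, 0]

This is the Floyd-Warshall all-pairs shortest-path computation. For each intermediate vertex k = 0, 1, …, 3, update dist[i][j] ← min(dist[i][j], dist[i][k] + dist[k][j]). The final matrix gives, for each (i, j), the minimum total weight of any directed path from i to j (possibly empty when i = j).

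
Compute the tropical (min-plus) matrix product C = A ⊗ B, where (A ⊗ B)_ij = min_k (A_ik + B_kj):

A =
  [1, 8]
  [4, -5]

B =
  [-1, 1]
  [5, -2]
A ⊗ B =
  [0, 2]
  [0, -7]

Apply the min-plus product entry-by-entry:
  C[0][0] = min over k of (A[0][0] + B[0][0] = 1 + -1 = 0, A[0][1] + B[1][0] = 8 + 5 = 13) = 0 (attained at k = 0)
  C[0][1] = min over k of (A[0][0] + B[0][1] = 1 + 1 = 2, A[0][1] + B[1][1] = 8 + -2 = 6) = 2 (attained at k = 0)
  C[1][0] = min over k of (A[1][0] + B[0][0] = 4 + -1 = 3, A[1][1] + B[1][0] = -5 + 5 = 0) = 0 (attained at k = 1)
  C[1][1] = min over k of (A[1][0] + B[0][1] = 4 + 1 = 5, A[1][1] + B[1][1] = -5 + -2 = -7) = -7 (attained at k = 1)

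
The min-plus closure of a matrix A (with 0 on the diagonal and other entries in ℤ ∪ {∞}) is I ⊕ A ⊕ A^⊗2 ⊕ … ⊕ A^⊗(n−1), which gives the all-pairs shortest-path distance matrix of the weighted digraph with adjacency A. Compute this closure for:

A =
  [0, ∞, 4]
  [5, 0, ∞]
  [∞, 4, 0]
Closure =
  [0, 8, 4]
  [5, 0, 9]
  [9, 4, 0]

This is the Floyd-Warshall all-pairs shortest-path computation. For each intermediate vertex k = 0, 1, …, 2, update dist[i][j] ← min(dist[i][j], dist[i][k] + dist[k][j]). The final matrix gives, for each (i, j), the minimum total weight of any directed path from i to j (possibly empty when i = j).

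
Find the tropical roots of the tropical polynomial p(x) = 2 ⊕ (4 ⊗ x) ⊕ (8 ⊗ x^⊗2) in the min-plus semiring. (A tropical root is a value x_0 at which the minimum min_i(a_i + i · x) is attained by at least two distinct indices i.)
Roots: {-4, -2}

Each tropical root is a break point of the lower envelope of the lines y = a_i + i · x (there are 3 lines, with slopes 0, 1, ..., 2). Only the lines that attain the minimum somewhere contribute to roots; other lines are dominated. Here the surviving (envelope) indices are i = 2, i = 1, i = 0.
Intersections between consecutive envelope lines give the roots: for adjacent envelope indices i < j the intersection is x = (a_i − a_j) / (j − i). Reading off the sorted break points: {-4, -2}.
Verification: at each break x_0, at least two indices attain the minimum of min_i(a_i + i · x_0).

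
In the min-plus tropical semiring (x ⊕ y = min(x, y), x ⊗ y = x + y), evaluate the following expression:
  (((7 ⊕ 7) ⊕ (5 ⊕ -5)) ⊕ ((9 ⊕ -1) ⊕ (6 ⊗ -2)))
(((7 ⊕ 7) ⊕ (5 ⊕ -5)) ⊕ ((9 ⊕ -1) ⊕ (6 ⊗ -2))) = -5

Expand innermost to outermost. Recall ⊕ takes the minimum of its arguments and ⊗ takes their sum. Working out the expression (((7 ⊕ 7) ⊕ (5 ⊕ -5)) ⊕ ((9 ⊕ -1) ⊕ (6 ⊗ -2))) gives -5.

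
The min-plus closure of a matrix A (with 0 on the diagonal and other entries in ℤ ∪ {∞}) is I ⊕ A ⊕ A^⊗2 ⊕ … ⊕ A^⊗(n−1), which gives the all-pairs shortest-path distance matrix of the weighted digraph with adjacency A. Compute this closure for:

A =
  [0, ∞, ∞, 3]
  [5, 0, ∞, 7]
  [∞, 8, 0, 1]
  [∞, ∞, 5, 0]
Closure =
  [0, 16, 8, 3]
  [5, 0, 12, 7]
  [13, 8, 0, 1]
  [18, 13, 5, 0]

This is the Floyd-Warshall all-pairs shortest-path computation. For each intermediate vertex k = 0, 1, …, 3, update dist[i][j] ← min(dist[i][j], dist[i][k] + dist[k][j]). The final matrix gives, for each (i, j), the minimum total weight of any directed path from i to j (possibly empty when i = j).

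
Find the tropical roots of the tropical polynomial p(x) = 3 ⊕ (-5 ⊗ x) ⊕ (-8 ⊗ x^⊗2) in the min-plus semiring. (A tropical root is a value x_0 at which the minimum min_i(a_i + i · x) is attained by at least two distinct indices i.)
Roots: {3, 8}

Each tropical root is a break point of the lower envelope of the lines y = a_i + i · x (there are 3 lines, with slopes 0, 1, ..., 2). Only the lines that attain the minimum somewhere contribute to roots; other lines are dominated. Here the surviving (envelope) indices are i = 2, i = 1, i = 0.
Intersections between consecutive envelope lines give the roots: for adjacent envelope indices i < j the intersection is x = (a_i − a_j) / (j − i). Reading off the sorted break points: {3, 8}.
Verification: at each break x_0, at least two indices attain the minimum of min_i(a_i + i · x_0).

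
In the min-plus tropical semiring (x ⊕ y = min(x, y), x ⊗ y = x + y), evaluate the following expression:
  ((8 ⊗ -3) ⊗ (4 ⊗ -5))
((8 ⊗ -3) ⊗ (4 ⊗ -5)) = 4

Expand innermost to outermost. Recall ⊕ takes the minimum of its arguments and ⊗ takes their sum. Working out the expression ((8 ⊗ -3) ⊗ (4 ⊗ -5)) gives 4.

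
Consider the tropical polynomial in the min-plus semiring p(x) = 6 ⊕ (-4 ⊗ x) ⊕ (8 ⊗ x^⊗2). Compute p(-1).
p(-1) = -5

A tropical monomial a ⊗ x^⊗i evaluates to a + i · x. Evaluating each term at x = -1:
  Term 0 contributes 6 + 0 · -1 = 6
  Term 1 contributes -4 + 1 · -1 = -5
  Term 2 contributes 8 + 2 · -1 = 6
p(-1) = ⊕ of these = min[6, -5, 6] = -5.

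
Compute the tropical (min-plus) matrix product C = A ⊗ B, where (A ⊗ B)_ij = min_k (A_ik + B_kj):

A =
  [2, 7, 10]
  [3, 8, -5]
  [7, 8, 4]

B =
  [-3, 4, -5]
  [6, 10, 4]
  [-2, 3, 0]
A ⊗ B =
  [-1, 6, -3]
  [-7, -2, -5]
  [2, 7, 2]

Apply the min-plus product entry-by-entry:
  C[0][0] = min over k of (A[0][0] + B[0][0] = 2 + -3 = -1, A[0][1] + B[1][0] = 7 + 6 = 13, A[0][2] + B[2][0] = 10 + -2 = 8) = -1 (attained at k = 0)
  C[0][1] = min over k of (A[0][0] + B[0][1] = 2 + 4 = 6, A[0][1] + B[1][1] = 7 + 10 = 17, A[0][2] + B[2][1] = 10 + 3 = 13) = 6 (attained at k = 0)
  C[0][2] = min over k of (A[0][0] + B[0][2] = 2 + -5 = -3, A[0][1] + B[1][2] = 7 + 4 = 11, A[0][2] + B[2][2] = 10 + 0 = 10) = -3 (attained at k = 0)
  C[1][0] = min over k of (A[1][0] + B[0][0] = 3 + -3 = 0, A[1][1] + B[1][0] = 8 + 6 = 14, A[1][2] + B[2][0] = -5 + -2 = -7) = -7 (attained at k = 2)
  C[1][1] = min over k of (A[1][0] + B[0][1] = 3 + 4 = 7, A[1][1] + B[1][1] = 8 + 10 = 18, A[1][2] + B[2][1] = -5 + 3 = -2) = -2 (attained at k = 2)
  C[1][2] = min over k of (A[1][0] + B[0][2] = 3 + -5 = -2, A[1][1] + B[1][2] = 8 + 4 = 12, A[1][2] + B[2][2] = -5 + 0 = -5) = -5 (attained at k = 2)
  C[2][0] = min over k of (A[2][0] + B[0][0] = 7 + -3 = 4, A[2][1] + B[1][0] = 8 + 6 = 14, A[2][2] + B[2][0] = 4 + -2 = 2) = 2 (attained at k = 2)
  C[2][1] = min over k of (A[2][0] + B[0][1] = 7 + 4 = 11, A[2][1] + B[1][1] = 8 + 10 = 18, A[2][2] + B[2][1] = 4 + 3 = 7) = 7 (attained at k = 2)
  C[2][2] = min over k of (A[2][0] + B[0][2] = 7 + -5 = 2, A[2][1] + B[1][2] = 8 + 4 = 12, A[2][2] + B[2][2] = 4 + 0 = 4) = 2 (attained at k = 0)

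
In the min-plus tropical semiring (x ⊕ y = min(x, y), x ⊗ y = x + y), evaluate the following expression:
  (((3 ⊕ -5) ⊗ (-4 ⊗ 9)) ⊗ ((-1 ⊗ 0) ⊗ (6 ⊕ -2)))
(((3 ⊕ -5) ⊗ (-4 ⊗ 9)) ⊗ ((-1 ⊗ 0) ⊗ (6 ⊕ -2))) = -3

Expand innermost to outermost. Recall ⊕ takes the minimum of its arguments and ⊗ takes their sum. Working out the expression (((3 ⊕ -5) ⊗ (-4 ⊗ 9)) ⊗ ((-1 ⊗ 0) ⊗ (6 ⊕ -2))) gives -3.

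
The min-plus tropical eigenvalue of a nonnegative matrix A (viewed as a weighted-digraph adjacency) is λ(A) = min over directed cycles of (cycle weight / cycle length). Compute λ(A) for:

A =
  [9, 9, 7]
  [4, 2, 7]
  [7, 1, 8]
λ(A) = 2

Enumerate directed cycles and compute their means (weight / length). Sample:
  cycle 0 → 0: weight = 9, length = 1, mean = 9/1 ≈ 9.000
  cycle 1 → 1: weight = 2, length = 1, mean = 2/1 ≈ 2.000
  cycle 2 → 2: weight = 8, length = 1, mean = 8/1 ≈ 8.000
  cycle 0 → 1 → 0: weight = 13, length = 2, mean = 13/2 ≈ 6.500
  cycle 0 → 2 → 0: weight = 14, length = 2, mean = 14/2 ≈ 7.000
  cycle 1 → 0 → 1: weight = 13, length = 2, mean = 13/2 ≈ 6.500
Minimum mean = 2.000, attained e.g. along the cycle 1 → 1 with weight 2 and length 1. So λ(A) = 2/1 = 2.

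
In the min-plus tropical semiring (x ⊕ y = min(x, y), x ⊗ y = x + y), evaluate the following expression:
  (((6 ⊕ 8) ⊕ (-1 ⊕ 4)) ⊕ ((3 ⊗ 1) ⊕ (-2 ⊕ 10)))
(((6 ⊕ 8) ⊕ (-1 ⊕ 4)) ⊕ ((3 ⊗ 1) ⊕ (-2 ⊕ 10))) = -2

Expand innermost to outermost. Recall ⊕ takes the minimum of its arguments and ⊗ takes their sum. Working out the expression (((6 ⊕ 8) ⊕ (-1 ⊕ 4)) ⊕ ((3 ⊗ 1) ⊕ (-2 ⊕ 10))) gives -2.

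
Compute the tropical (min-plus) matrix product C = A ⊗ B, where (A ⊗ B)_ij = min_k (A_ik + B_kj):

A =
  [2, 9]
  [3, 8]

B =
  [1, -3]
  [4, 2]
A ⊗ B =
  [3, -1]
  [4, 0]

Apply the min-plus product entry-by-entry:
  C[0][0] = min over k of (A[0][0] + B[0][0] = 2 + 1 = 3, A[0][1] + B[1][0] = 9 + 4 = 13) = 3 (attained at k = 0)
  C[0][1] = min over k of (A[0][0] + B[0][1] = 2 + -3 = -1, A[0][1] + B[1][1] = 9 + 2 = 11) = -1 (attained at k = 0)
  C[1][0] = min over k of (A[1][0] + B[0][0] = 3 + 1 = 4, A[1][1] + B[1][0] = 8 + 4 = 12) = 4 (attained at k = 0)
  C[1][1] = min over k of (A[1][0] + B[0][1] = 3 + -3 = 0, A[1][1] + B[1][1] = 8 + 2 = 10) = 0 (attained at k = 0)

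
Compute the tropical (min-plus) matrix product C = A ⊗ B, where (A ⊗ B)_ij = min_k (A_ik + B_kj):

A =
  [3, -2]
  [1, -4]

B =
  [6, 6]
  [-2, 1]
A ⊗ B =
  [-4, -1]
  [-6, -3]

Apply the min-plus product entry-by-entry:
  C[0][0] = min over k of (A[0][0] + B[0][0] = 3 + 6 = 9, A[0][1] + B[1][0] = -2 + -2 = -4) = -4 (attained at k = 1)
  C[0][1] = min over k of (A[0][0] + B[0][1] = 3 + 6 = 9, A[0][1] + B[1][1] = -2 + 1 = -1) = -1 (attained at k = 1)
  C[1][0] = min over k of (A[1][0] + B[0][0] = 1 + 6 = 7, A[1][1] + B[1][0] = -4 + -2 = -6) = -6 (attained at k = 1)
  C[1][1] = min over k of (A[1][0] + B[0][1] = 1 + 6 = 7, A[1][1] + B[1][1] = -4 + 1 = -3) = -3 (attained at k = 1)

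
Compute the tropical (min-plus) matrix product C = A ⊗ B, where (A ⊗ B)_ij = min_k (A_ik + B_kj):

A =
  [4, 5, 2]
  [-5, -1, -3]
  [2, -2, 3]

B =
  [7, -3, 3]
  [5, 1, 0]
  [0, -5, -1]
A ⊗ B =
  [2, -3, 1]
  [-3, -8, -4]
  [3, -2, -2]

Apply the min-plus product entry-by-entry:
  C[0][0] = min over k of (A[0][0] + B[0][0] = 4 + 7 = 11, A[0][1] + B[1][0] = 5 + 5 = 10, A[0][2] + B[2][0] = 2 + 0 = 2) = 2 (attained at k = 2)
  C[0][1] = min over k of (A[0][0] + B[0][1] = 4 + -3 = 1, A[0][1] + B[1][1] = 5 + 1 = 6, A[0][2] + B[2][1] = 2 + -5 = -3) = -3 (attained at k = 2)
  C[0][2] = min over k of (A[0][0] + B[0][2] = 4 + 3 = 7, A[0][1] + B[1][2] = 5 + 0 = 5, A[0][2] + B[2][2] = 2 + -1 = 1) = 1 (attained at k = 2)
  C[1][0] = min over k of (A[1][0] + B[0][0] = -5 + 7 = 2, A[1][1] + B[1][0] = -1 + 5 = 4, A[1][2] + B[2][0] = -3 + 0 = -3) = -3 (attained at k = 2)
  C[1][1] = min over k of (A[1][0] + B[0][1] = -5 + -3 = -8, A[1][1] + B[1][1] = -1 + 1 = 0, A[1][2] + B[2][1] = -3 + -5 = -8) = -8 (attained at k = 0)
  C[1][2] = min over k of (A[1][0] + B[0][2] = -5 + 3 = -2, A[1][1] + B[1][2] = -1 + 0 = -1, A[1][2] + B[2][2] = -3 + -1 = -4) = -4 (attained at k = 2)
  C[2][0] = min over k of (A[2][0] + B[0][0] = 2 + 7 = 9, A[2][1] + B[1][0] = -2 + 5 = 3, A[2][2] + B[2][0] = 3 + 0 = 3) = 3 (attained at k = 1)
  C[2][1] = min over k of (A[2][0] + B[0][1] = 2 + -3 = -1, A[2][1] + B[1][1] = -2 + 1 = -1, A[2][2] + B[2][1] = 3 + -5 = -2) = -2 (attained at k = 2)
  C[2][2] = min over k of (A[2][0] + B[0][2] = 2 + 3 = 5, A[2][1] + B[1][2] = -2 + 0 = -2, A[2][2] + B[2][2] = 3 + -1 = 2) = -2 (attained at k = 1)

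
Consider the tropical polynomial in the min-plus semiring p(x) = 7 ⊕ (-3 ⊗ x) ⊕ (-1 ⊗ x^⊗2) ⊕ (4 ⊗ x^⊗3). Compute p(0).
p(0) = -3

A tropical monomial a ⊗ x^⊗i evaluates to a + i · x. Evaluating each term at x = 0:
  Term 0 contributes 7 + 0 · 0 = 7
  Term 1 contributes -3 + 1 · 0 = -3
  Term 2 contributes -1 + 2 · 0 = -1
  Term 3 contributes 4 + 3 · 0 = 4
p(0) = ⊕ of these = min[7, -3, -1, 4] = -3.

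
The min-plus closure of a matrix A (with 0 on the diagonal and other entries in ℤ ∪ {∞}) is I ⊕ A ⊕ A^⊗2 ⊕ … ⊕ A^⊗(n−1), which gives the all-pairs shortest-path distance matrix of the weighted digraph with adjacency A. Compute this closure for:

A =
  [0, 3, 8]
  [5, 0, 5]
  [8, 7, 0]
Closure =
  [0, 3, 8]
  [5, 0, 5]
  [8, 7, 0]

This is the Floyd-Warshall all-pairs shortest-path computation. For each intermediate vertex k = 0, 1, …, 2, update dist[i][j] ← min(dist[i][j], dist[i][k] + dist[k][j]). The final matrix gives, for each (i, j), the minimum total weight of any directed path from i to j (possibly empty when i = j).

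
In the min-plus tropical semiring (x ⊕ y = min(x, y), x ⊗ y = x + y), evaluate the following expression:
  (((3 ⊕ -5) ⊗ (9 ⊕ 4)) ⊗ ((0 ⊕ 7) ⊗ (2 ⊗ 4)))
(((3 ⊕ -5) ⊗ (9 ⊕ 4)) ⊗ ((0 ⊕ 7) ⊗ (2 ⊗ 4))) = 5

Expand innermost to outermost. Recall ⊕ takes the minimum of its arguments and ⊗ takes their sum. Working out the expression (((3 ⊕ -5) ⊗ (9 ⊕ 4)) ⊗ ((0 ⊕ 7) ⊗ (2 ⊗ 4))) gives 5.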